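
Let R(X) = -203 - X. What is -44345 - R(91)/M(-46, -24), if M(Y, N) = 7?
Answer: -44303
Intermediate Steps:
-44345 - R(91)/M(-46, -24) = -44345 - (-203 - 1*91)/7 = -44345 - (-203 - 91)/7 = -44345 - (-294)/7 = -44345 - 1*(-42) = -44345 + 42 = -44303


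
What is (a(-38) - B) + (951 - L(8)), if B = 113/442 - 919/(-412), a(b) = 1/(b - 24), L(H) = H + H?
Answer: 2632079007/2822612 ≈ 932.50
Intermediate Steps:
L(H) = 2*H
a(b) = 1/(-24 + b)
B = 226377/91052 (B = 113*(1/442) - 919*(-1/412) = 113/442 + 919/412 = 226377/91052 ≈ 2.4862)
(a(-38) - B) + (951 - L(8)) = (1/(-24 - 38) - 1*226377/91052) + (951 - 2*8) = (1/(-62) - 226377/91052) + (951 - 1*16) = (-1/62 - 226377/91052) + (951 - 16) = -7063213/2822612 + 935 = 2632079007/2822612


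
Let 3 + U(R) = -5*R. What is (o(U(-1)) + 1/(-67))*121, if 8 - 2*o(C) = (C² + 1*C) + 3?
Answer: -8349/134 ≈ -62.306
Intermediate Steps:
U(R) = -3 - 5*R
o(C) = 5/2 - C/2 - C²/2 (o(C) = 4 - ((C² + 1*C) + 3)/2 = 4 - ((C² + C) + 3)/2 = 4 - ((C + C²) + 3)/2 = 4 - (3 + C + C²)/2 = 4 + (-3/2 - C/2 - C²/2) = 5/2 - C/2 - C²/2)
(o(U(-1)) + 1/(-67))*121 = ((5/2 - (-3 - 5*(-1))/2 - (-3 - 5*(-1))²/2) + 1/(-67))*121 = ((5/2 - (-3 + 5)/2 - (-3 + 5)²/2) - 1/67)*121 = ((5/2 - ½*2 - ½*2²) - 1/67)*121 = ((5/2 - 1 - ½*4) - 1/67)*121 = ((5/2 - 1 - 2) - 1/67)*121 = (-½ - 1/67)*121 = -69/134*121 = -8349/134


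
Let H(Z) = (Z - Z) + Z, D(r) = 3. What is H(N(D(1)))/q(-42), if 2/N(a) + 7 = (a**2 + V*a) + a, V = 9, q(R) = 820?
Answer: 1/13120 ≈ 7.6220e-5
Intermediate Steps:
N(a) = 2/(-7 + a**2 + 10*a) (N(a) = 2/(-7 + ((a**2 + 9*a) + a)) = 2/(-7 + (a**2 + 10*a)) = 2/(-7 + a**2 + 10*a))
H(Z) = Z (H(Z) = 0 + Z = Z)
H(N(D(1)))/q(-42) = (2/(-7 + 3**2 + 10*3))/820 = (2/(-7 + 9 + 30))*(1/820) = (2/32)*(1/820) = (2*(1/32))*(1/820) = (1/16)*(1/820) = 1/13120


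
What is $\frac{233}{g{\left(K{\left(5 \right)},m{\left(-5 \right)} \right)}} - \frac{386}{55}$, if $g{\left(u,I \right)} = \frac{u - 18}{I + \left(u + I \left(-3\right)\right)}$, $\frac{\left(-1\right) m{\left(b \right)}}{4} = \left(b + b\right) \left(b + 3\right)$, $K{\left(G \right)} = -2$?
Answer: $- \frac{203249}{110} \approx -1847.7$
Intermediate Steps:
$m{\left(b \right)} = - 8 b \left(3 + b\right)$ ($m{\left(b \right)} = - 4 \left(b + b\right) \left(b + 3\right) = - 4 \cdot 2 b \left(3 + b\right) = - 8 b \left(3 + b\right)$)
$g{\left(u,I \right)} = \frac{-18 + u}{u - 2 I}$ ($g{\left(u,I \right)} = \frac{-18 + u}{I - \left(- u + 3 I\right)} = \frac{-18 + u}{u - 2 I}$)
$\frac{233}{g{\left(K{\left(5 \right)},m{\left(-5 \right)} \right)}} - \frac{386}{55} = \frac{233}{\frac{1}{\left(-1\right) \left(-2\right) + 2 \left(\left(-8\right) \left(-5\right) \left(3 - 5\right)\right)} \left(18 - -2\right)} - \frac{386}{55} = \frac{233}{\frac{1}{2 + 2 \left(\left(-8\right) \left(-5\right) \left(-2\right)\right)} \left(18 + 2\right)} - \frac{386}{55} = \frac{233}{\frac{1}{2 + 2 \left(-80\right)} 20} - \frac{386}{55} = \frac{233}{\frac{1}{2 - 160} \cdot 20} - \frac{386}{55} = \frac{233}{\frac{1}{-158} \cdot 20} - \frac{386}{55} = \frac{233}{\left(- \frac{1}{158}\right) 20} - \frac{386}{55} = \frac{233}{- \frac{10}{79}} - \frac{386}{55} = 233 \left(- \frac{79}{10}\right) - \frac{386}{55} = - \frac{18407}{10} - \frac{386}{55} = - \frac{203249}{110}$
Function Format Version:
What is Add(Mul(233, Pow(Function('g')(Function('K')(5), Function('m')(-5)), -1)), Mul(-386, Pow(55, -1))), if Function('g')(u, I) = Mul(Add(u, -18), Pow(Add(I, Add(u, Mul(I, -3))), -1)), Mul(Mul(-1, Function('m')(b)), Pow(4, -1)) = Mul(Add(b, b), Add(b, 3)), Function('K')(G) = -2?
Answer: Rational(-203249, 110) ≈ -1847.7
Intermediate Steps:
Function('m')(b) = Mul(-8, b, Add(3, b)) (Function('m')(b) = Mul(-4, Mul(Add(b, b), Add(b, 3))) = Mul(-4, Mul(Mul(2, b), Add(3, b))) = Mul(-4, Mul(2, b, Add(3, b))) = Mul(-8, b, Add(3, b)))
Function('g')(u, I) = Mul(Pow(Add(u, Mul(-2, I)), -1), Add(-18, u)) (Function('g')(u, I) = Mul(Add(-18, u), Pow(Add(I, Add(u, Mul(-3, I))), -1)) = Mul(Add(-18, u), Pow(Add(u, Mul(-2, I)), -1)) = Mul(Pow(Add(u, Mul(-2, I)), -1), Add(-18, u)))
Add(Mul(233, Pow(Function('g')(Function('K')(5), Function('m')(-5)), -1)), Mul(-386, Pow(55, -1))) = Add(Mul(233, Pow(Mul(Pow(Add(Mul(-1, -2), Mul(2, Mul(-8, -5, Add(3, -5)))), -1), Add(18, Mul(-1, -2))), -1)), Mul(-386, Pow(55, -1))) = Add(Mul(233, Pow(Mul(Pow(Add(2, Mul(2, Mul(-8, -5, -2))), -1), Add(18, 2)), -1)), Mul(-386, Rational(1, 55))) = Add(Mul(233, Pow(Mul(Pow(Add(2, Mul(2, -80)), -1), 20), -1)), Rational(-386, 55)) = Add(Mul(233, Pow(Mul(Pow(Add(2, -160), -1), 20), -1)), Rational(-386, 55)) = Add(Mul(233, Pow(Mul(Pow(-158, -1), 20), -1)), Rational(-386, 55)) = Add(Mul(233, Pow(Mul(Rational(-1, 158), 20), -1)), Rational(-386, 55)) = Add(Mul(233, Pow(Rational(-10, 79), -1)), Rational(-386, 55)) = Add(Mul(233, Rational(-79, 10)), Rational(-386, 55)) = Add(Rational(-18407, 10), Rational(-386, 55)) = Rational(-203249, 110)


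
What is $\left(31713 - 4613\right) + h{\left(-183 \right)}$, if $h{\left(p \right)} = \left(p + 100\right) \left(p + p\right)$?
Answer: $57478$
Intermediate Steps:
$h{\left(p \right)} = 2 p \left(100 + p\right)$ ($h{\left(p \right)} = \left(100 + p\right) 2 p = 2 p \left(100 + p\right)$)
$\left(31713 - 4613\right) + h{\left(-183 \right)} = \left(31713 - 4613\right) + 2 \left(-183\right) \left(100 - 183\right) = 27100 + 2 \left(-183\right) \left(-83\right) = 27100 + 30378 = 57478$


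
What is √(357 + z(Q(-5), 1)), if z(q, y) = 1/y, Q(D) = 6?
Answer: √358 ≈ 18.921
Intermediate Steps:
√(357 + z(Q(-5), 1)) = √(357 + 1/1) = √(357 + 1) = √358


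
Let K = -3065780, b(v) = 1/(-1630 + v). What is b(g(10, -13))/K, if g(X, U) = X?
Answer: 1/4966563600 ≈ 2.0135e-10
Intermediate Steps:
b(g(10, -13))/K = 1/((-1630 + 10)*(-3065780)) = -1/3065780/(-1620) = -1/1620*(-1/3065780) = 1/4966563600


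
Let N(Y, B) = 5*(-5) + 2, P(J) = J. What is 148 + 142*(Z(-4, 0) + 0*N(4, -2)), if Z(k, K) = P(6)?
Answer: 1000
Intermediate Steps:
Z(k, K) = 6
N(Y, B) = -23 (N(Y, B) = -25 + 2 = -23)
148 + 142*(Z(-4, 0) + 0*N(4, -2)) = 148 + 142*(6 + 0*(-23)) = 148 + 142*(6 + 0) = 148 + 142*6 = 148 + 852 = 1000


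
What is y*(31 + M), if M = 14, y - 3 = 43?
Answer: 2070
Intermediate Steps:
y = 46 (y = 3 + 43 = 46)
y*(31 + M) = 46*(31 + 14) = 46*45 = 2070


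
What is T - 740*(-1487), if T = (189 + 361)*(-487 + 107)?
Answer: 891380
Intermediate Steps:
T = -209000 (T = 550*(-380) = -209000)
T - 740*(-1487) = -209000 - 740*(-1487) = -209000 + 1100380 = 891380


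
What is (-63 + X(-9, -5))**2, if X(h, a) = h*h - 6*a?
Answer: 2304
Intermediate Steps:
X(h, a) = h**2 - 6*a
(-63 + X(-9, -5))**2 = (-63 + ((-9)**2 - 6*(-5)))**2 = (-63 + (81 + 30))**2 = (-63 + 111)**2 = 48**2 = 2304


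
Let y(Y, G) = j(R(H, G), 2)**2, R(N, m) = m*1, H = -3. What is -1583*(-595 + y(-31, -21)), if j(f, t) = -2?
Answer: 935553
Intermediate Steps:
R(N, m) = m
y(Y, G) = 4 (y(Y, G) = (-2)**2 = 4)
-1583*(-595 + y(-31, -21)) = -1583*(-595 + 4) = -1583*(-591) = 935553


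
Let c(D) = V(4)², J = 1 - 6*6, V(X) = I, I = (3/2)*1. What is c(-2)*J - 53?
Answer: -527/4 ≈ -131.75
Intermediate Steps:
I = 3/2 (I = (3*(½))*1 = (3/2)*1 = 3/2 ≈ 1.5000)
V(X) = 3/2
J = -35 (J = 1 - 36 = -35)
c(D) = 9/4 (c(D) = (3/2)² = 9/4)
c(-2)*J - 53 = (9/4)*(-35) - 53 = -315/4 - 53 = -527/4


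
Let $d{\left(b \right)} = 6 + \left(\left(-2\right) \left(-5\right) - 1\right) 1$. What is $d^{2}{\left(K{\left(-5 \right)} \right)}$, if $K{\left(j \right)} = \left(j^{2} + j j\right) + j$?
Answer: $225$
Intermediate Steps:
$K{\left(j \right)} = j + 2 j^{2}$ ($K{\left(j \right)} = \left(j^{2} + j^{2}\right) + j = 2 j^{2} + j = j + 2 j^{2}$)
$d{\left(b \right)} = 15$ ($d{\left(b \right)} = 6 + \left(10 - 1\right) 1 = 6 + 9 \cdot 1 = 6 + 9 = 15$)
$d^{2}{\left(K{\left(-5 \right)} \right)} = 15^{2} = 225$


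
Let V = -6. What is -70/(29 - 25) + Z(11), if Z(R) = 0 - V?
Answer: -23/2 ≈ -11.500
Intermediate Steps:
Z(R) = 6 (Z(R) = 0 - 1*(-6) = 0 + 6 = 6)
-70/(29 - 25) + Z(11) = -70/(29 - 25) + 6 = -70/4 + 6 = -70*1/4 + 6 = -35/2 + 6 = -23/2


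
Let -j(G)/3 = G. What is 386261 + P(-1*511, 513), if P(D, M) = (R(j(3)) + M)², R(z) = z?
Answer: 640277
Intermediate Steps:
j(G) = -3*G
P(D, M) = (-9 + M)² (P(D, M) = (-3*3 + M)² = (-9 + M)²)
386261 + P(-1*511, 513) = 386261 + (-9 + 513)² = 386261 + 504² = 386261 + 254016 = 640277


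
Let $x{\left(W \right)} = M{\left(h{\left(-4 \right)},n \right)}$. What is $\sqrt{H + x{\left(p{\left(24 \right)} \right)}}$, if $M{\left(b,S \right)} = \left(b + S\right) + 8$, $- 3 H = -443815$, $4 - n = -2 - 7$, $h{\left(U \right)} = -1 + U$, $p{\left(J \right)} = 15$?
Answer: $\frac{\sqrt{1331589}}{3} \approx 384.65$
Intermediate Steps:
$n = 13$ ($n = 4 - \left(-2 - 7\right) = 4 - -9 = 4 + 9 = 13$)
$H = \frac{443815}{3}$ ($H = \left(- \frac{1}{3}\right) \left(-443815\right) = \frac{443815}{3} \approx 1.4794 \cdot 10^{5}$)
$M{\left(b,S \right)} = 8 + S + b$ ($M{\left(b,S \right)} = \left(S + b\right) + 8 = 8 + S + b$)
$x{\left(W \right)} = 16$ ($x{\left(W \right)} = 8 + 13 - 5 = 16$)
$\sqrt{H + x{\left(p{\left(24 \right)} \right)}} = \sqrt{\frac{443815}{3} + 16} = \sqrt{\frac{443863}{3}} = \frac{\sqrt{1331589}}{3}$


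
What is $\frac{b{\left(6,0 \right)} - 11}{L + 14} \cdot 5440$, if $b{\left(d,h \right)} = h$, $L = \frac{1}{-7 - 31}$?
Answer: $- \frac{2273920}{531} \approx -4282.3$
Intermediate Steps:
$L = - \frac{1}{38}$ ($L = \frac{1}{-7 - 31} = \frac{1}{-38} = - \frac{1}{38} \approx -0.026316$)
$\frac{b{\left(6,0 \right)} - 11}{L + 14} \cdot 5440 = \frac{0 - 11}{- \frac{1}{38} + 14} \cdot 5440 = - \frac{11}{\frac{531}{38}} \cdot 5440 = \left(-11\right) \frac{38}{531} \cdot 5440 = \left(- \frac{418}{531}\right) 5440 = - \frac{2273920}{531}$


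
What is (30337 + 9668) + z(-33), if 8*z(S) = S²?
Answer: 321129/8 ≈ 40141.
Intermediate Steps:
z(S) = S²/8
(30337 + 9668) + z(-33) = (30337 + 9668) + (⅛)*(-33)² = 40005 + (⅛)*1089 = 40005 + 1089/8 = 321129/8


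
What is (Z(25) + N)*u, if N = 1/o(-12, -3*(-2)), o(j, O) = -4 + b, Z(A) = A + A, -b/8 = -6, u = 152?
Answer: 83638/11 ≈ 7603.5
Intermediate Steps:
b = 48 (b = -8*(-6) = 48)
Z(A) = 2*A
o(j, O) = 44 (o(j, O) = -4 + 48 = 44)
N = 1/44 ≈ 0.022727
(Z(25) + N)*u = (2*25 + 1/44)*152 = (50 + 1/44)*152 = (2201/44)*152 = 83638/11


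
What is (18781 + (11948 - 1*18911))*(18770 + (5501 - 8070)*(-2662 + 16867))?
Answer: -431048254750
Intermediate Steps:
(18781 + (11948 - 1*18911))*(18770 + (5501 - 8070)*(-2662 + 16867)) = (18781 + (11948 - 18911))*(18770 - 2569*14205) = (18781 - 6963)*(18770 - 36492645) = 11818*(-36473875) = -431048254750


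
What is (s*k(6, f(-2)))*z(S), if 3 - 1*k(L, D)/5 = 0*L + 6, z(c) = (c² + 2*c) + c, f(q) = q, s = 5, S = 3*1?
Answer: -1350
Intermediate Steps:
S = 3
z(c) = c² + 3*c
k(L, D) = -15 (k(L, D) = 15 - 5*(0*L + 6) = 15 - 5*(0 + 6) = 15 - 5*6 = 15 - 30 = -15)
(s*k(6, f(-2)))*z(S) = (5*(-15))*(3*(3 + 3)) = -225*6 = -75*18 = -1350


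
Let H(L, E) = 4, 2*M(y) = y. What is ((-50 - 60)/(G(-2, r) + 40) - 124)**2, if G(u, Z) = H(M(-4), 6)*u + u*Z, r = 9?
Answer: 851929/49 ≈ 17386.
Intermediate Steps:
M(y) = y/2
G(u, Z) = 4*u + Z*u (G(u, Z) = 4*u + u*Z = 4*u + Z*u)
((-50 - 60)/(G(-2, r) + 40) - 124)**2 = ((-50 - 60)/(-2*(4 + 9) + 40) - 124)**2 = (-110/(-2*13 + 40) - 124)**2 = (-110/(-26 + 40) - 124)**2 = (-110/14 - 124)**2 = (-110*1/14 - 124)**2 = (-55/7 - 124)**2 = (-923/7)**2 = 851929/49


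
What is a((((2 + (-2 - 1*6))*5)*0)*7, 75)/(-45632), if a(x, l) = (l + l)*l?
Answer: -5625/22816 ≈ -0.24654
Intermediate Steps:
a(x, l) = 2*l² (a(x, l) = (2*l)*l = 2*l²)
a((((2 + (-2 - 1*6))*5)*0)*7, 75)/(-45632) = (2*75²)/(-45632) = (2*5625)*(-1/45632) = 11250*(-1/45632) = -5625/22816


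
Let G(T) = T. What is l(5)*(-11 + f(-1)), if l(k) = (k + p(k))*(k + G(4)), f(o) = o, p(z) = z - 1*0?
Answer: -1080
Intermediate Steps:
p(z) = z (p(z) = z + 0 = z)
l(k) = 2*k*(4 + k) (l(k) = (k + k)*(k + 4) = (2*k)*(4 + k) = 2*k*(4 + k))
l(5)*(-11 + f(-1)) = (2*5*(4 + 5))*(-11 - 1) = (2*5*9)*(-12) = 90*(-12) = -1080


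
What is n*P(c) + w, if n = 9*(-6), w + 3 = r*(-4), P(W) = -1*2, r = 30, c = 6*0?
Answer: -15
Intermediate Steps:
c = 0
P(W) = -2
w = -123 (w = -3 + 30*(-4) = -3 - 120 = -123)
n = -54
n*P(c) + w = -54*(-2) - 123 = 108 - 123 = -15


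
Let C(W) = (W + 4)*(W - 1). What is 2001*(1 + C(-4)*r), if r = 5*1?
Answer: 2001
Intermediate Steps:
r = 5
C(W) = (-1 + W)*(4 + W) (C(W) = (4 + W)*(-1 + W) = (-1 + W)*(4 + W))
2001*(1 + C(-4)*r) = 2001*(1 + (-4 + (-4)² + 3*(-4))*5) = 2001*(1 + (-4 + 16 - 12)*5) = 2001*(1 + 0*5) = 2001*(1 + 0) = 2001*1 = 2001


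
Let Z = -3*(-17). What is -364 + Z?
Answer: -313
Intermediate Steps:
Z = 51
-364 + Z = -364 + 51 = -313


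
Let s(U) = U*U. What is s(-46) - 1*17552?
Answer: -15436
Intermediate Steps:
s(U) = U²
s(-46) - 1*17552 = (-46)² - 1*17552 = 2116 - 17552 = -15436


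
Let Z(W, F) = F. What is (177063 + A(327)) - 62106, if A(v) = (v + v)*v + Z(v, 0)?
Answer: 328815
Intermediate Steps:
A(v) = 2*v² (A(v) = (v + v)*v + 0 = (2*v)*v + 0 = 2*v² + 0 = 2*v²)
(177063 + A(327)) - 62106 = (177063 + 2*327²) - 62106 = (177063 + 2*106929) - 62106 = (177063 + 213858) - 62106 = 390921 - 62106 = 328815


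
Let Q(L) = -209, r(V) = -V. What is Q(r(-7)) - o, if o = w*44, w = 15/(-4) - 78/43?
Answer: 1540/43 ≈ 35.814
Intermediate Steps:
w = -957/172 (w = 15*(-¼) - 78*1/43 = -15/4 - 78/43 = -957/172 ≈ -5.5639)
o = -10527/43 (o = -957/172*44 = -10527/43 ≈ -244.81)
Q(r(-7)) - o = -209 - 1*(-10527/43) = -209 + 10527/43 = 1540/43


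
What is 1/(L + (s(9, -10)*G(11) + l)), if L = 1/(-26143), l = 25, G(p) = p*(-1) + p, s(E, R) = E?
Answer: 26143/653574 ≈ 0.040000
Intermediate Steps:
G(p) = 0 (G(p) = -p + p = 0)
L = -1/26143 ≈ -3.8251e-5
1/(L + (s(9, -10)*G(11) + l)) = 1/(-1/26143 + (9*0 + 25)) = 1/(-1/26143 + (0 + 25)) = 1/(-1/26143 + 25) = 1/(653574/26143) = 26143/653574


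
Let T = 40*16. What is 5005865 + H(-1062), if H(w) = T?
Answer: 5006505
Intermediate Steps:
T = 640
H(w) = 640
5005865 + H(-1062) = 5005865 + 640 = 5006505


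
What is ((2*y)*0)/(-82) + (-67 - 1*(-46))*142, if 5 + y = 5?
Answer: -2982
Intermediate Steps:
y = 0 (y = -5 + 5 = 0)
((2*y)*0)/(-82) + (-67 - 1*(-46))*142 = ((2*0)*0)/(-82) + (-67 - 1*(-46))*142 = (0*0)*(-1/82) + (-67 + 46)*142 = 0*(-1/82) - 21*142 = 0 - 2982 = -2982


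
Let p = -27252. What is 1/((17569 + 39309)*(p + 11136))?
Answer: -1/916645848 ≈ -1.0909e-9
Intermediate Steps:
1/((17569 + 39309)*(p + 11136)) = 1/((17569 + 39309)*(-27252 + 11136)) = 1/(56878*(-16116)) = 1/(-916645848) = -1/916645848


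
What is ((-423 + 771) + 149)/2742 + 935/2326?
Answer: 929948/1594473 ≈ 0.58323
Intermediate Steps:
((-423 + 771) + 149)/2742 + 935/2326 = (348 + 149)*(1/2742) + 935*(1/2326) = 497*(1/2742) + 935/2326 = 497/2742 + 935/2326 = 929948/1594473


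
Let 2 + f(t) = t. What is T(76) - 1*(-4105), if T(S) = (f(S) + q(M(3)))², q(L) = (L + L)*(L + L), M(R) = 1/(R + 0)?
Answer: 781405/81 ≈ 9647.0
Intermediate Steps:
M(R) = 1/R
f(t) = -2 + t
q(L) = 4*L² (q(L) = (2*L)*(2*L) = 4*L²)
T(S) = (-14/9 + S)² (T(S) = ((-2 + S) + 4*(1/3)²)² = ((-2 + S) + 4*(⅓)²)² = ((-2 + S) + 4*(⅑))² = ((-2 + S) + 4/9)² = (-14/9 + S)²)
T(76) - 1*(-4105) = (-14 + 9*76)²/81 - 1*(-4105) = (-14 + 684)²/81 + 4105 = (1/81)*670² + 4105 = (1/81)*448900 + 4105 = 448900/81 + 4105 = 781405/81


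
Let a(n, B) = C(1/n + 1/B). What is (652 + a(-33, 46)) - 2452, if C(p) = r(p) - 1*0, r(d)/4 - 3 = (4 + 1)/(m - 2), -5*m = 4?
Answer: -12566/7 ≈ -1795.1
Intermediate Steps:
m = -4/5 (m = -1/5*4 = -4/5 ≈ -0.80000)
r(d) = 34/7 (r(d) = 12 + 4*((4 + 1)/(-4/5 - 2)) = 12 + 4*(5/(-14/5)) = 12 + 4*(5*(-5/14)) = 12 + 4*(-25/14) = 12 - 50/7 = 34/7)
C(p) = 34/7 (C(p) = 34/7 - 1*0 = 34/7 + 0 = 34/7)
a(n, B) = 34/7
(652 + a(-33, 46)) - 2452 = (652 + 34/7) - 2452 = 4598/7 - 2452 = -12566/7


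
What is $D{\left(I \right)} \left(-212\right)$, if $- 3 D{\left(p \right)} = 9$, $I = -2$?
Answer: $636$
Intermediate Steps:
$D{\left(p \right)} = -3$ ($D{\left(p \right)} = \left(- \frac{1}{3}\right) 9 = -3$)
$D{\left(I \right)} \left(-212\right) = \left(-3\right) \left(-212\right) = 636$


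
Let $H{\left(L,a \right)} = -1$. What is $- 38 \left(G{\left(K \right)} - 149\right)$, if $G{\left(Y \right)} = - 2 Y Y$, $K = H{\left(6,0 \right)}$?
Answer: $5738$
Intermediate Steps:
$K = -1$
$G{\left(Y \right)} = - 2 Y^{2}$
$- 38 \left(G{\left(K \right)} - 149\right) = - 38 \left(- 2 \left(-1\right)^{2} - 149\right) = - 38 \left(\left(-2\right) 1 - 149\right) = - 38 \left(-2 - 149\right) = \left(-38\right) \left(-151\right) = 5738$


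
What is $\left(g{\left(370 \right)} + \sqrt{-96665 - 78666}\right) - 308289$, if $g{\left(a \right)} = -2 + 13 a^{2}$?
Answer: $1471409 + i \sqrt{175331} \approx 1.4714 \cdot 10^{6} + 418.73 i$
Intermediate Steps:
$\left(g{\left(370 \right)} + \sqrt{-96665 - 78666}\right) - 308289 = \left(\left(-2 + 13 \cdot 370^{2}\right) + \sqrt{-96665 - 78666}\right) - 308289 = \left(\left(-2 + 13 \cdot 136900\right) + \sqrt{-175331}\right) - 308289 = \left(\left(-2 + 1779700\right) + i \sqrt{175331}\right) - 308289 = \left(1779698 + i \sqrt{175331}\right) - 308289 = 1471409 + i \sqrt{175331}$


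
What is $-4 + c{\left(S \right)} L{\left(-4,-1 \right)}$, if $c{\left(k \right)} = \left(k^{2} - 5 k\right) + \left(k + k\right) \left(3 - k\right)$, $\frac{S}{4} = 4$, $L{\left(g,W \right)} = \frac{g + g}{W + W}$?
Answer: $-964$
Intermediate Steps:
$L{\left(g,W \right)} = \frac{g}{W}$ ($L{\left(g,W \right)} = \frac{2 g}{2 W} = 2 g \frac{1}{2 W} = \frac{g}{W}$)
$S = 16$ ($S = 4 \cdot 4 = 16$)
$c{\left(k \right)} = k^{2} - 5 k + 2 k \left(3 - k\right)$ ($c{\left(k \right)} = \left(k^{2} - 5 k\right) + 2 k \left(3 - k\right) = k^{2} - 5 k + 2 k \left(3 - k\right)$)
$-4 + c{\left(S \right)} L{\left(-4,-1 \right)} = -4 + 16 \left(1 - 16\right) \left(- \frac{4}{-1}\right) = -4 + 16 \left(1 - 16\right) \left(\left(-4\right) \left(-1\right)\right) = -4 + 16 \left(-15\right) 4 = -4 - 960 = -964$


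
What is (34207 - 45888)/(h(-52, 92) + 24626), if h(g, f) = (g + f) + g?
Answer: -11681/24614 ≈ -0.47457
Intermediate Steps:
h(g, f) = f + 2*g (h(g, f) = (f + g) + g = f + 2*g)
(34207 - 45888)/(h(-52, 92) + 24626) = (34207 - 45888)/((92 + 2*(-52)) + 24626) = -11681/((92 - 104) + 24626) = -11681/(-12 + 24626) = -11681/24614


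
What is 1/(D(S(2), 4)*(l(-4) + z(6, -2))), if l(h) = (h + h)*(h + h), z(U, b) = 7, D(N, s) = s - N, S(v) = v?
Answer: 1/142 ≈ 0.0070423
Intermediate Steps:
l(h) = 4*h² (l(h) = (2*h)*(2*h) = 4*h²)
1/(D(S(2), 4)*(l(-4) + z(6, -2))) = 1/((4 - 1*2)*(4*(-4)² + 7)) = 1/((4 - 2)*(4*16 + 7)) = 1/(2*(64 + 7)) = 1/(2*71) = 1/142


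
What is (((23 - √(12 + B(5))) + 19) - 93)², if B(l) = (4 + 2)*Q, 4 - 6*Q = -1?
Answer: (51 + √17)² ≈ 3038.6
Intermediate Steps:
Q = ⅚ (Q = ⅔ - ⅙*(-1) = ⅔ + ⅙ = ⅚ ≈ 0.83333)
B(l) = 5 (B(l) = (4 + 2)*(⅚) = 6*(⅚) = 5)
(((23 - √(12 + B(5))) + 19) - 93)² = (((23 - √(12 + 5)) + 19) - 93)² = (((23 - √17) + 19) - 93)² = ((42 - √17) - 93)² = (-51 - √17)²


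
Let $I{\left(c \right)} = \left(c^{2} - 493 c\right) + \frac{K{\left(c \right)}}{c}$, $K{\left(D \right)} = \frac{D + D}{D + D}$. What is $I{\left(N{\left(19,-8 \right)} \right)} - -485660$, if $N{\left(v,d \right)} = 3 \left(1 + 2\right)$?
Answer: $\frac{4331737}{9} \approx 4.813 \cdot 10^{5}$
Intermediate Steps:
$K{\left(D \right)} = 1$ ($K{\left(D \right)} = \frac{2 D}{2 D} = 2 D \frac{1}{2 D} = 1$)
$N{\left(v,d \right)} = 9$ ($N{\left(v,d \right)} = 3 \cdot 3 = 9$)
$I{\left(c \right)} = \frac{1}{c} + c^{2} - 493 c$ ($I{\left(c \right)} = \left(c^{2} - 493 c\right) + 1 \frac{1}{c} = \left(c^{2} - 493 c\right) + \frac{1}{c} = \frac{1}{c} + c^{2} - 493 c$)
$I{\left(N{\left(19,-8 \right)} \right)} - -485660 = \frac{1 + 9^{2} \left(-493 + 9\right)}{9} - -485660 = \frac{1 + 81 \left(-484\right)}{9} + 485660 = \frac{1 - 39204}{9} + 485660 = \frac{1}{9} \left(-39203\right) + 485660 = - \frac{39203}{9} + 485660 = \frac{4331737}{9}$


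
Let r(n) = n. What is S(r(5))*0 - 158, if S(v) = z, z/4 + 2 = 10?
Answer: -158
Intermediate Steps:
z = 32 (z = -8 + 4*10 = -8 + 40 = 32)
S(v) = 32
S(r(5))*0 - 158 = 32*0 - 158 = 0 - 158 = -158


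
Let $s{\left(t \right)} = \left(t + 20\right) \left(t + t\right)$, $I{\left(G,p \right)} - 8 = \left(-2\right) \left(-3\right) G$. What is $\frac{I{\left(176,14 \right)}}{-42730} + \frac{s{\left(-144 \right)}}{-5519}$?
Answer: $- \frac{765922988}{117913435} \approx -6.4956$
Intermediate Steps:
$I{\left(G,p \right)} = 8 + 6 G$ ($I{\left(G,p \right)} = 8 + \left(-2\right) \left(-3\right) G = 8 + 6 G$)
$s{\left(t \right)} = 2 t \left(20 + t\right)$ ($s{\left(t \right)} = \left(20 + t\right) 2 t = 2 t \left(20 + t\right)$)
$\frac{I{\left(176,14 \right)}}{-42730} + \frac{s{\left(-144 \right)}}{-5519} = \frac{8 + 6 \cdot 176}{-42730} + \frac{2 \left(-144\right) \left(20 - 144\right)}{-5519} = \left(8 + 1056\right) \left(- \frac{1}{42730}\right) + 2 \left(-144\right) \left(-124\right) \left(- \frac{1}{5519}\right) = 1064 \left(- \frac{1}{42730}\right) + 35712 \left(- \frac{1}{5519}\right) = - \frac{532}{21365} - \frac{35712}{5519} = - \frac{765922988}{117913435}$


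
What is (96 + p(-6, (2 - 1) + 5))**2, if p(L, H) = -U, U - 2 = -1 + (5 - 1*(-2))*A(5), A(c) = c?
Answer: 3600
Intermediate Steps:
U = 36 (U = 2 + (-1 + (5 - 1*(-2))*5) = 2 + (-1 + (5 + 2)*5) = 2 + (-1 + 7*5) = 2 + (-1 + 35) = 2 + 34 = 36)
p(L, H) = -36 (p(L, H) = -1*36 = -36)
(96 + p(-6, (2 - 1) + 5))**2 = (96 - 36)**2 = 60**2 = 3600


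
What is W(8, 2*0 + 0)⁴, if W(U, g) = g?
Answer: 0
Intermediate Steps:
W(8, 2*0 + 0)⁴ = (2*0 + 0)⁴ = (0 + 0)⁴ = 0⁴ = 0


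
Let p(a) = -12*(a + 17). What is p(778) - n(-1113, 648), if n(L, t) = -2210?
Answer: -7330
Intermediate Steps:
p(a) = -204 - 12*a (p(a) = -12*(17 + a) = -204 - 12*a)
p(778) - n(-1113, 648) = (-204 - 12*778) - 1*(-2210) = (-204 - 9336) + 2210 = -9540 + 2210 = -7330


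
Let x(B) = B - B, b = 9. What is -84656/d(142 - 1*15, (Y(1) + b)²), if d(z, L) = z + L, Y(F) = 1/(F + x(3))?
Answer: -84656/227 ≈ -372.93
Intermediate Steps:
x(B) = 0
Y(F) = 1/F (Y(F) = 1/(F + 0) = 1/F)
d(z, L) = L + z
-84656/d(142 - 1*15, (Y(1) + b)²) = -84656/((1/1 + 9)² + (142 - 1*15)) = -84656/((1 + 9)² + (142 - 15)) = -84656/(10² + 127) = -84656/(100 + 127) = -84656/227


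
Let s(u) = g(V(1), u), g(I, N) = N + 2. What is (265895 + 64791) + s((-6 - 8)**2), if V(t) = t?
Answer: 330884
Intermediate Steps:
g(I, N) = 2 + N
s(u) = 2 + u
(265895 + 64791) + s((-6 - 8)**2) = (265895 + 64791) + (2 + (-6 - 8)**2) = 330686 + (2 + (-14)**2) = 330686 + (2 + 196) = 330686 + 198 = 330884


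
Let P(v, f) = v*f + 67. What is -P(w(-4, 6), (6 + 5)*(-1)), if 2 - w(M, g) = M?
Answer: -1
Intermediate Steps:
w(M, g) = 2 - M
P(v, f) = 67 + f*v (P(v, f) = f*v + 67 = 67 + f*v)
-P(w(-4, 6), (6 + 5)*(-1)) = -(67 + ((6 + 5)*(-1))*(2 - 1*(-4))) = -(67 + (11*(-1))*(2 + 4)) = -(67 - 11*6) = -(67 - 66) = -1*1 = -1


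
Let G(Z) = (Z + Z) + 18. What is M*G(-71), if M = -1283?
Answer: 159092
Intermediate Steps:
G(Z) = 18 + 2*Z (G(Z) = 2*Z + 18 = 18 + 2*Z)
M*G(-71) = -1283*(18 + 2*(-71)) = -1283*(18 - 142) = -1283*(-124) = 159092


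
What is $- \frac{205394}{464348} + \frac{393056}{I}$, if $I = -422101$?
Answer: $- \frac{134605890141}{98000877574} \approx -1.3735$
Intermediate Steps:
$- \frac{205394}{464348} + \frac{393056}{I} = - \frac{205394}{464348} + \frac{393056}{-422101} = \left(-205394\right) \frac{1}{464348} + 393056 \left(- \frac{1}{422101}\right) = - \frac{102697}{232174} - \frac{393056}{422101} = - \frac{134605890141}{98000877574}$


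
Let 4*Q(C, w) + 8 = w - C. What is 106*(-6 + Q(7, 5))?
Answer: -901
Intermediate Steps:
Q(C, w) = -2 - C/4 + w/4 (Q(C, w) = -2 + (w - C)/4 = -2 + (-C/4 + w/4) = -2 - C/4 + w/4)
106*(-6 + Q(7, 5)) = 106*(-6 + (-2 - ¼*7 + (¼)*5)) = 106*(-6 + (-2 - 7/4 + 5/4)) = 106*(-6 - 5/2) = 106*(-17/2) = -901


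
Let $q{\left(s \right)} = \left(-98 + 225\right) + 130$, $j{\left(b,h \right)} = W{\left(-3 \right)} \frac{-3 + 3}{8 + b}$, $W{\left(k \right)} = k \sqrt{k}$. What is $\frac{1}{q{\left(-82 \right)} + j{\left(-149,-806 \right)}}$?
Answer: $\frac{1}{257} \approx 0.0038911$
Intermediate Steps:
$W{\left(k \right)} = k^{\frac{3}{2}}$
$j{\left(b,h \right)} = 0$ ($j{\left(b,h \right)} = \left(-3\right)^{\frac{3}{2}} \frac{-3 + 3}{8 + b} = - 3 i \sqrt{3} \frac{0}{8 + b} = - 3 i \sqrt{3} \cdot 0 = 0$)
$q{\left(s \right)} = 257$ ($q{\left(s \right)} = 127 + 130 = 257$)
$\frac{1}{q{\left(-82 \right)} + j{\left(-149,-806 \right)}} = \frac{1}{257 + 0} = \frac{1}{257}$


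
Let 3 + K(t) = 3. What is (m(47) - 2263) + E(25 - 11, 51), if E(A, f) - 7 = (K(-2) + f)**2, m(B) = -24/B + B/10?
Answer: 164119/470 ≈ 349.19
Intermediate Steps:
K(t) = 0 (K(t) = -3 + 3 = 0)
m(B) = -24/B + B/10 (m(B) = -24/B + B*(1/10) = -24/B + B/10)
E(A, f) = 7 + f**2 (E(A, f) = 7 + (0 + f)**2 = 7 + f**2)
(m(47) - 2263) + E(25 - 11, 51) = ((-24/47 + (1/10)*47) - 2263) + (7 + 51**2) = ((-24*1/47 + 47/10) - 2263) + (7 + 2601) = ((-24/47 + 47/10) - 2263) + 2608 = (1969/470 - 2263) + 2608 = -1061641/470 + 2608 = 164119/470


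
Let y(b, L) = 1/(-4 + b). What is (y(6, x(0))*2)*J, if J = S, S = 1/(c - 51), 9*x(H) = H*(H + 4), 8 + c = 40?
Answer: -1/19 ≈ -0.052632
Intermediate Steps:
c = 32 (c = -8 + 40 = 32)
x(H) = H*(4 + H)/9 (x(H) = (H*(H + 4))/9 = (H*(4 + H))/9 = H*(4 + H)/9)
S = -1/19 (S = 1/(32 - 51) = 1/(-19) = -1/19 ≈ -0.052632)
J = -1/19 ≈ -0.052632
(y(6, x(0))*2)*J = (2/(-4 + 6))*(-1/19) = (2/2)*(-1/19) = ((½)*2)*(-1/19) = 1*(-1/19) = -1/19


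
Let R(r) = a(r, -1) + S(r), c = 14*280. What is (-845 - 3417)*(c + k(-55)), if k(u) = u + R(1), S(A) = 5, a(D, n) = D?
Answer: -16498202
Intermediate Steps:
c = 3920
R(r) = 5 + r (R(r) = r + 5 = 5 + r)
k(u) = 6 + u (k(u) = u + (5 + 1) = u + 6 = 6 + u)
(-845 - 3417)*(c + k(-55)) = (-845 - 3417)*(3920 + (6 - 55)) = -4262*(3920 - 49) = -4262*3871 = -16498202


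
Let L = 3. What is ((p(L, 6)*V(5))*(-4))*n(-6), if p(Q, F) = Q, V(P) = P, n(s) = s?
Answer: 360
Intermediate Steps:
((p(L, 6)*V(5))*(-4))*n(-6) = ((3*5)*(-4))*(-6) = (15*(-4))*(-6) = -60*(-6) = 360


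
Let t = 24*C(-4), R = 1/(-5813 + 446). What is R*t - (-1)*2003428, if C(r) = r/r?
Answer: 3584132684/1789 ≈ 2.0034e+6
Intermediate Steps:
C(r) = 1
R = -1/5367 (R = 1/(-5367) = -1/5367 ≈ -0.00018632)
t = 24 (t = 24*1 = 24)
R*t - (-1)*2003428 = -1/5367*24 - (-1)*2003428 = -8/1789 - 1*(-2003428) = -8/1789 + 2003428 = 3584132684/1789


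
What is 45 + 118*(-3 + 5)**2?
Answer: 517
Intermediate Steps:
45 + 118*(-3 + 5)**2 = 45 + 118*2**2 = 45 + 118*4 = 45 + 472 = 517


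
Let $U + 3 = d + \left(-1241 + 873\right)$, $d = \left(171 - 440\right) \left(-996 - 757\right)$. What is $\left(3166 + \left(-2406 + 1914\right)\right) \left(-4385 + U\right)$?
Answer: $1248225874$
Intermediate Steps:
$d = 471557$ ($d = \left(-269\right) \left(-1753\right) = 471557$)
$U = 471186$ ($U = -3 + \left(471557 + \left(-1241 + 873\right)\right) = -3 + \left(471557 - 368\right) = -3 + 471189 = 471186$)
$\left(3166 + \left(-2406 + 1914\right)\right) \left(-4385 + U\right) = \left(3166 + \left(-2406 + 1914\right)\right) \left(-4385 + 471186\right) = \left(3166 - 492\right) 466801 = 2674 \cdot 466801 = 1248225874$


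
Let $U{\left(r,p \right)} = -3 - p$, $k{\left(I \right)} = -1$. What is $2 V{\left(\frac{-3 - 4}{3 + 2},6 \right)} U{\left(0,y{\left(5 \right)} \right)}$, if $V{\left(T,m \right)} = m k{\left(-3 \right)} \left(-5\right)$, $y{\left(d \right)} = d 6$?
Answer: $-1980$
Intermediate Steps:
$y{\left(d \right)} = 6 d$
$V{\left(T,m \right)} = 5 m$ ($V{\left(T,m \right)} = m \left(-1\right) \left(-5\right) = - m \left(-5\right) = 5 m$)
$2 V{\left(\frac{-3 - 4}{3 + 2},6 \right)} U{\left(0,y{\left(5 \right)} \right)} = 2 \cdot 5 \cdot 6 \left(-3 - 6 \cdot 5\right) = 2 \cdot 30 \left(-3 - 30\right) = 60 \left(-3 - 30\right) = 60 \left(-33\right) = -1980$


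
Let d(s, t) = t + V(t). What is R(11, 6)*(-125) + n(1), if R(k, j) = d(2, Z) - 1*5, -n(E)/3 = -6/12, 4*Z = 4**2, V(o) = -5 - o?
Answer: 2503/2 ≈ 1251.5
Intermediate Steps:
Z = 4 (Z = (1/4)*4**2 = (1/4)*16 = 4)
n(E) = 3/2 (n(E) = -(-18)/12 = -3*(-1/2) = 3/2)
d(s, t) = -5 (d(s, t) = t + (-5 - t) = -5)
R(k, j) = -10 (R(k, j) = -5 - 1*5 = -5 - 5 = -10)
R(11, 6)*(-125) + n(1) = -10*(-125) + 3/2 = 1250 + 3/2 = 2503/2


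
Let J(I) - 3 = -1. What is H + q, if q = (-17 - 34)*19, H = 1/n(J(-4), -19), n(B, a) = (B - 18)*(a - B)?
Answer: -325583/336 ≈ -969.00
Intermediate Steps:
J(I) = 2 (J(I) = 3 - 1 = 2)
n(B, a) = (-18 + B)*(a - B)
H = 1/336 (H = 1/(-1*2² - 18*(-19) + 18*2 + 2*(-19)) = 1/(-1*4 + 342 + 36 - 38) = 1/(-4 + 342 + 36 - 38) = 1/336 ≈ 0.0029762)
q = -969 (q = -51*19 = -969)
H + q = 1/336 - 969 = -325583/336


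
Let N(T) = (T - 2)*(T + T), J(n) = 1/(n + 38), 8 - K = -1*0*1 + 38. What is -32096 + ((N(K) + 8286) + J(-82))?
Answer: -963161/44 ≈ -21890.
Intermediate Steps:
K = -30 (K = 8 - (-1*0*1 + 38) = 8 - (0*1 + 38) = 8 - (0 + 38) = 8 - 1*38 = 8 - 38 = -30)
J(n) = 1/(38 + n)
N(T) = 2*T*(-2 + T) (N(T) = (-2 + T)*(2*T) = 2*T*(-2 + T))
-32096 + ((N(K) + 8286) + J(-82)) = -32096 + ((2*(-30)*(-2 - 30) + 8286) + 1/(38 - 82)) = -32096 + ((2*(-30)*(-32) + 8286) + 1/(-44)) = -32096 + ((1920 + 8286) - 1/44) = -32096 + (10206 - 1/44) = -32096 + 449063/44 = -963161/44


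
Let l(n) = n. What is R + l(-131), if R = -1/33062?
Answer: -4331123/33062 ≈ -131.00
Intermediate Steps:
R = -1/33062 (R = -1*1/33062 = -1/33062 ≈ -3.0246e-5)
R + l(-131) = -1/33062 - 131 = -4331123/33062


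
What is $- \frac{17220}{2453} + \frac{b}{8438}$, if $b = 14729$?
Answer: $- \frac{109172123}{20698414} \approx -5.2744$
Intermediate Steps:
$- \frac{17220}{2453} + \frac{b}{8438} = - \frac{17220}{2453} + \frac{14729}{8438} = - \frac{109172123}{20698414}$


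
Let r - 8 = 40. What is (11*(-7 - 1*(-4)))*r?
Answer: -1584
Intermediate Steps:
r = 48 (r = 8 + 40 = 48)
(11*(-7 - 1*(-4)))*r = (11*(-7 - 1*(-4)))*48 = (11*(-7 + 4))*48 = (11*(-3))*48 = -33*48 = -1584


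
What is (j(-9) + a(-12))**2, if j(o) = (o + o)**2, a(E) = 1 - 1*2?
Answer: 104329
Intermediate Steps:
a(E) = -1 (a(E) = 1 - 2 = -1)
j(o) = 4*o**2 (j(o) = (2*o)**2 = 4*o**2)
(j(-9) + a(-12))**2 = (4*(-9)**2 - 1)**2 = (4*81 - 1)**2 = (324 - 1)**2 = 323**2 = 104329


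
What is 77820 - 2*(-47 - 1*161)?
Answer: 78236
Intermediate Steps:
77820 - 2*(-47 - 1*161) = 77820 - 2*(-47 - 161) = 77820 - 2*(-208) = 77820 + 416 = 78236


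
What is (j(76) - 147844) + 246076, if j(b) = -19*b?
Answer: 96788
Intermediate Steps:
(j(76) - 147844) + 246076 = (-19*76 - 147844) + 246076 = (-1444 - 147844) + 246076 = -149288 + 246076 = 96788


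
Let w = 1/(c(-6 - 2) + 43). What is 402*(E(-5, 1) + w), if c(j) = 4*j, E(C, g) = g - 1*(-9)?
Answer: 44622/11 ≈ 4056.5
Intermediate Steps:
E(C, g) = 9 + g (E(C, g) = g + 9 = 9 + g)
w = 1/11 (w = 1/(4*(-6 - 2) + 43) = 1/(4*(-8) + 43) = 1/(-32 + 43) = 1/11 ≈ 0.090909)
402*(E(-5, 1) + w) = 402*((9 + 1) + 1/11) = 402*(10 + 1/11) = 402*(111/11) = 44622/11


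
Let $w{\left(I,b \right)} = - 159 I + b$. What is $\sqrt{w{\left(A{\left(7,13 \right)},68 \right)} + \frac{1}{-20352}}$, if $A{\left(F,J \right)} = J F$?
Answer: $\frac{i \sqrt{93202350654}}{2544} \approx 120.0 i$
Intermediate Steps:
$A{\left(F,J \right)} = F J$
$w{\left(I,b \right)} = b - 159 I$
$\sqrt{w{\left(A{\left(7,13 \right)},68 \right)} + \frac{1}{-20352}} = \sqrt{\left(68 - 159 \cdot 7 \cdot 13\right) + \frac{1}{-20352}} = \sqrt{\left(68 - 14469\right) - \frac{1}{20352}} = \sqrt{-14401 - \frac{1}{20352}} = \sqrt{- \frac{293089153}{20352}} = \frac{i \sqrt{93202350654}}{2544}$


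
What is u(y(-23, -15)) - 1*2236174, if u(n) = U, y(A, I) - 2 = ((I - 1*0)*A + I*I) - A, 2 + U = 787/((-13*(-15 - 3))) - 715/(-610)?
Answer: -15959555743/7137 ≈ -2.2362e+6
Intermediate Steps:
U = 18095/7137 (U = -2 + (787/((-13*(-15 - 3))) - 715/(-610)) = -2 + (787/((-13*(-18))) - 715*(-1/610)) = -2 + (787/234 + 143/122) = -2 + 32369/7137 = 18095/7137 ≈ 2.5354)
y(A, I) = 2 + I² - A + A*I (y(A, I) = 2 + (((I - 1*0)*A + I*I) - A) = 2 + (((I + 0)*A + I²) - A) = 2 + ((I*A + I²) - A) = 2 + ((A*I + I²) - A) = 2 + ((I² + A*I) - A) = 2 + (I² - A + A*I) = 2 + I² - A + A*I)
u(n) = 18095/7137
u(y(-23, -15)) - 1*2236174 = 18095/7137 - 1*2236174 = 18095/7137 - 2236174 = -15959555743/7137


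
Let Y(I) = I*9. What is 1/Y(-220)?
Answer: -1/1980 ≈ -0.00050505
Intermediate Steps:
Y(I) = 9*I
1/Y(-220) = 1/(9*(-220)) = 1/(-1980) = -1/1980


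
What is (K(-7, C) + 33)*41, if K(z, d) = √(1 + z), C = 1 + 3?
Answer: 1353 + 41*I*√6 ≈ 1353.0 + 100.43*I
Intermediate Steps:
C = 4
(K(-7, C) + 33)*41 = (√(1 - 7) + 33)*41 = (√(-6) + 33)*41 = (I*√6 + 33)*41 = (33 + I*√6)*41 = 1353 + 41*I*√6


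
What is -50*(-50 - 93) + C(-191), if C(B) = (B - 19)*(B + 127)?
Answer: 20590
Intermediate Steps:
C(B) = (-19 + B)*(127 + B)
-50*(-50 - 93) + C(-191) = -50*(-50 - 93) + (-2413 + (-191)² + 108*(-191)) = -50*(-143) + (-2413 + 36481 - 20628) = 7150 + 13440 = 20590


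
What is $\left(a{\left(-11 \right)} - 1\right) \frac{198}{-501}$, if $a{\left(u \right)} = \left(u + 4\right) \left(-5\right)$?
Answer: $- \frac{2244}{167} \approx -13.437$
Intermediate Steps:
$a{\left(u \right)} = -20 - 5 u$ ($a{\left(u \right)} = \left(4 + u\right) \left(-5\right) = -20 - 5 u$)
$\left(a{\left(-11 \right)} - 1\right) \frac{198}{-501} = \left(\left(-20 - -55\right) - 1\right) \frac{198}{-501} = \left(\left(-20 + 55\right) - 1\right) 198 \left(- \frac{1}{501}\right) = \left(35 - 1\right) \left(- \frac{66}{167}\right) = 34 \left(- \frac{66}{167}\right) = - \frac{2244}{167}$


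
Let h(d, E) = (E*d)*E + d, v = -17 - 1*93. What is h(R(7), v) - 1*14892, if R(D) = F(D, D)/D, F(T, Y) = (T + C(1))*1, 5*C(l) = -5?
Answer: -31638/7 ≈ -4519.7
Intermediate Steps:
C(l) = -1 (C(l) = (⅕)*(-5) = -1)
F(T, Y) = -1 + T (F(T, Y) = (T - 1)*1 = (-1 + T)*1 = -1 + T)
v = -110 (v = -17 - 93 = -110)
R(D) = (-1 + D)/D
h(d, E) = d + d*E² (h(d, E) = d*E² + d = d + d*E²)
h(R(7), v) - 1*14892 = ((-1 + 7)/7)*(1 + (-110)²) - 1*14892 = ((⅐)*6)*(1 + 12100) - 14892 = (6/7)*12101 - 14892 = 72606/7 - 14892 = -31638/7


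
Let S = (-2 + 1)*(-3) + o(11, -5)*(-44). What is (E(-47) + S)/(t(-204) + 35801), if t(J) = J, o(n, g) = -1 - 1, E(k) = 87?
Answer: 178/35597 ≈ 0.0050004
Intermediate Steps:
o(n, g) = -2
S = 91 (S = (-2 + 1)*(-3) - 2*(-44) = -1*(-3) + 88 = 3 + 88 = 91)
(E(-47) + S)/(t(-204) + 35801) = (87 + 91)/(-204 + 35801) = 178/35597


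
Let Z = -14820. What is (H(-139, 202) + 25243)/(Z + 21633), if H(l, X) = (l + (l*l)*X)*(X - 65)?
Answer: 534695554/6813 ≈ 78482.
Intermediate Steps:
H(l, X) = (-65 + X)*(l + X*l²) (H(l, X) = (l + l²*X)*(-65 + X) = (l + X*l²)*(-65 + X) = (-65 + X)*(l + X*l²))
(H(-139, 202) + 25243)/(Z + 21633) = (-139*(-65 + 202 - 139*202² - 65*202*(-139)) + 25243)/(-14820 + 21633) = (-139*(-65 + 202 - 139*40804 + 1825070) + 25243)/6813 = (-139*(-65 + 202 - 5671756 + 1825070) + 25243)*(1/6813) = (-139*(-3846549) + 25243)*(1/6813) = (534670311 + 25243)*(1/6813) = 534695554*(1/6813) = 534695554/6813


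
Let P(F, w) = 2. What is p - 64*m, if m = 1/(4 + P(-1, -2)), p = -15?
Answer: -77/3 ≈ -25.667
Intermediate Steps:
m = ⅙ (m = 1/(4 + 2) = 1/6 = ⅙ ≈ 0.16667)
p - 64*m = -15 - 64*⅙ = -15 - 32/3 = -77/3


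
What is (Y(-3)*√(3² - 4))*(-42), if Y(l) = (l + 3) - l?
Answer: -126*√5 ≈ -281.74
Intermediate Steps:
Y(l) = 3 (Y(l) = (3 + l) - l = 3)
(Y(-3)*√(3² - 4))*(-42) = (3*√(3² - 4))*(-42) = (3*√(9 - 4))*(-42) = (3*√5)*(-42) = -126*√5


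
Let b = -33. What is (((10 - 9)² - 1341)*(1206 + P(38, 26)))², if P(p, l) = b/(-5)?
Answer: 2640248013456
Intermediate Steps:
P(p, l) = 33/5 (P(p, l) = -33/(-5) = -33*(-⅕) = 33/5)
(((10 - 9)² - 1341)*(1206 + P(38, 26)))² = (((10 - 9)² - 1341)*(1206 + 33/5))² = ((1² - 1341)*(6063/5))² = ((1 - 1341)*(6063/5))² = (-1340*6063/5)² = (-1624884)² = 2640248013456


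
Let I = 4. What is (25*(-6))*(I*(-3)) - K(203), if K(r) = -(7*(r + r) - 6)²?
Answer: 8044696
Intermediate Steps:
K(r) = -(-6 + 14*r)² (K(r) = -(7*(2*r) - 6)² = -(14*r - 6)² = -(-6 + 14*r)²)
(25*(-6))*(I*(-3)) - K(203) = (25*(-6))*(4*(-3)) - (-4)*(-3 + 7*203)² = -150*(-12) - (-4)*(-3 + 1421)² = 1800 - (-4)*1418² = 1800 - (-4)*2010724 = 1800 - 1*(-8042896) = 1800 + 8042896 = 8044696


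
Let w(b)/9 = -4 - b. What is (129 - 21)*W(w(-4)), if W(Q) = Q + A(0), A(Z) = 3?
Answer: 324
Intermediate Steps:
w(b) = -36 - 9*b (w(b) = 9*(-4 - b) = -36 - 9*b)
W(Q) = 3 + Q (W(Q) = Q + 3 = 3 + Q)
(129 - 21)*W(w(-4)) = (129 - 21)*(3 + (-36 - 9*(-4))) = 108*(3 + (-36 + 36)) = 108*(3 + 0) = 108*3 = 324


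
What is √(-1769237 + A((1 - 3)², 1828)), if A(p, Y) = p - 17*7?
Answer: 2*I*√442338 ≈ 1330.2*I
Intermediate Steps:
A(p, Y) = -119 + p (A(p, Y) = p - 119 = -119 + p)
√(-1769237 + A((1 - 3)², 1828)) = √(-1769237 + (-119 + (1 - 3)²)) = √(-1769237 + (-119 + (-2)²)) = √(-1769237 + (-119 + 4)) = √(-1769237 - 115) = √(-1769352) = 2*I*√442338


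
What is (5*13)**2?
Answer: 4225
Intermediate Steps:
(5*13)**2 = 65**2 = 4225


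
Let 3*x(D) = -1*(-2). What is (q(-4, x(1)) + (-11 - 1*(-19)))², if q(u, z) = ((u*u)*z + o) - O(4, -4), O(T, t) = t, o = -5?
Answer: 2809/9 ≈ 312.11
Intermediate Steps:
x(D) = ⅔ (x(D) = (-1*(-2))/3 = (⅓)*2 = ⅔)
q(u, z) = -1 + z*u² (q(u, z) = ((u*u)*z - 5) - 1*(-4) = (u²*z - 5) + 4 = (z*u² - 5) + 4 = (-5 + z*u²) + 4 = -1 + z*u²)
(q(-4, x(1)) + (-11 - 1*(-19)))² = ((-1 + (⅔)*(-4)²) + (-11 - 1*(-19)))² = ((-1 + (⅔)*16) + (-11 + 19))² = ((-1 + 32/3) + 8)² = (29/3 + 8)² = (53/3)² = 2809/9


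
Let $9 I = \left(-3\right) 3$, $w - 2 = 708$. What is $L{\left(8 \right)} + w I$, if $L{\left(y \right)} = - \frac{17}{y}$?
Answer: $- \frac{5697}{8} \approx -712.13$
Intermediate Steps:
$w = 710$ ($w = 2 + 708 = 710$)
$I = -1$ ($I = \frac{\left(-3\right) 3}{9} = \frac{1}{9} \left(-9\right) = -1$)
$L{\left(8 \right)} + w I = - \frac{17}{8} + 710 \left(-1\right) = \left(-17\right) \frac{1}{8} - 710 = - \frac{17}{8} - 710 = - \frac{5697}{8}$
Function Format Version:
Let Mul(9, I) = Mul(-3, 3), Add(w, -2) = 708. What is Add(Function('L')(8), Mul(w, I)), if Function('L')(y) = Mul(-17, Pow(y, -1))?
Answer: Rational(-5697, 8) ≈ -712.13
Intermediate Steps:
w = 710 (w = Add(2, 708) = 710)
I = -1 (I = Mul(Rational(1, 9), Mul(-3, 3)) = Mul(Rational(1, 9), -9) = -1)
Add(Function('L')(8), Mul(w, I)) = Add(Mul(-17, Pow(8, -1)), Mul(710, -1)) = Add(Mul(-17, Rational(1, 8)), -710) = Add(Rational(-17, 8), -710) = Rational(-5697, 8)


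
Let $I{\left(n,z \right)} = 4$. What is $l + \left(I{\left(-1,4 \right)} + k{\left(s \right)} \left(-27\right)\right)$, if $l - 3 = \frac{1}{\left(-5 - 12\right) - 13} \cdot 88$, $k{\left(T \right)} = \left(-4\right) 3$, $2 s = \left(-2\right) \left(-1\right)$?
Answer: $\frac{4921}{15} \approx 328.07$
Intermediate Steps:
$s = 1$ ($s = \frac{\left(-2\right) \left(-1\right)}{2} = \frac{1}{2} \cdot 2 = 1$)
$k{\left(T \right)} = -12$
$l = \frac{1}{15}$ ($l = 3 + \frac{1}{\left(-5 - 12\right) - 13} \cdot 88 = 3 + \frac{1}{-17 - 13} \cdot 88 = 3 + \frac{1}{-30} \cdot 88 = 3 - \frac{44}{15} = \frac{1}{15} \approx 0.066667$)
$l + \left(I{\left(-1,4 \right)} + k{\left(s \right)} \left(-27\right)\right) = \frac{1}{15} + \left(4 - -324\right) = \frac{1}{15} + \left(4 + 324\right) = \frac{1}{15} + 328 = \frac{4921}{15}$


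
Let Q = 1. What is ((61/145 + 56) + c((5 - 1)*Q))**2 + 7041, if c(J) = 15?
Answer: 255283761/21025 ≈ 12142.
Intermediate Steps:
((61/145 + 56) + c((5 - 1)*Q))**2 + 7041 = ((61/145 + 56) + 15)**2 + 7041 = (8181/145 + 15)**2 + 7041 = (10356/145)**2 + 7041 = 107246736/21025 + 7041 = 255283761/21025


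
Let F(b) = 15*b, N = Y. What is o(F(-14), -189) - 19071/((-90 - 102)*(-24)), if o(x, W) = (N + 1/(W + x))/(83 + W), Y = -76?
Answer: -37047293/10827264 ≈ -3.4217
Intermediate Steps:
N = -76
o(x, W) = (-76 + 1/(W + x))/(83 + W)
o(F(-14), -189) - 19071/((-90 - 102)*(-24)) = (1 - 76*(-189) - 1140*(-14))/((-189)**2 + 83*(-189) + 83*(15*(-14)) - 2835*(-14)) - 19071/((-90 - 102)*(-24)) = (1 + 14364 - 76*(-210))/(35721 - 15687 + 83*(-210) - 189*(-210)) - 19071/((-192*(-24))) = (1 + 14364 + 15960)/(35721 - 15687 - 17430 + 39690) - 19071/4608 = 30325/42294 - 19071/4608 = (1/42294)*30325 - 1*2119/512 = 30325/42294 - 2119/512 = -37047293/10827264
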